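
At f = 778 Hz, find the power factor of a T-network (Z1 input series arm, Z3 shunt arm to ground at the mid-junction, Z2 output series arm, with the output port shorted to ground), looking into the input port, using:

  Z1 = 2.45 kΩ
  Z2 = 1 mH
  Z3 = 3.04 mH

Step 1 — Angular frequency: ω = 2π·f = 2π·778 = 4888 rad/s.
Step 2 — Component impedances:
  Z1: Z = R = 2450 Ω
  Z2: Z = jωL = j·4888·0.001 = 0 + j4.888 Ω
  Z3: Z = jωL = j·4888·0.00304 = 0 + j14.86 Ω
Step 3 — With the output port shorted to ground, the output series arm Z2 runs from the junction to ground; the shunt arm Z3 also runs from the junction to ground. They appear in parallel: Z3 || Z2 = 0 + j3.678 Ω.
Step 4 — Series with input arm Z1: Z_in = Z1 + (Z3 || Z2) = 2450 + j3.678 Ω = 2450∠0.1° Ω.
Step 5 — Power factor: PF = cos(φ) = Re(Z)/|Z| = 2450/2450 = 1.
Step 6 — Type: Im(Z) = 3.678 ⇒ lagging (phase φ = 0.1°).

PF = 1 (lagging, φ = 0.1°)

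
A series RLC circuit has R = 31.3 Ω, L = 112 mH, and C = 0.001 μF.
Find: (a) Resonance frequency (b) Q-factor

Step 1 — Resonance condition Im(Z)=0 gives ω₀ = 1/√(LC).
Step 2 — ω₀ = 1/√(0.112·1e-09) = 9.449e+04 rad/s.
Step 3 — f₀ = ω₀/(2π) = 1.504e+04 Hz.
Step 4 — Series Q: Q = ω₀L/R = 9.449e+04·0.112/31.3 = 338.1.

(a) f₀ = 1.504e+04 Hz  (b) Q = 338.1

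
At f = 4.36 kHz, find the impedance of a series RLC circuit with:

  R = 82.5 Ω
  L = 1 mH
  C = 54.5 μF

Step 1 — Angular frequency: ω = 2π·f = 2π·4360 = 2.739e+04 rad/s.
Step 2 — Component impedances:
  R: Z = R = 82.5 Ω
  L: Z = jωL = j·2.739e+04·0.001 = 0 + j27.39 Ω
  C: Z = 1/(jωC) = -j/(ω·C) = 0 - j0.6698 Ω
Step 3 — Series combination: Z_total = R + L + C = 82.5 + j26.72 Ω = 86.72∠17.9° Ω.

Z = 82.5 + j26.72 Ω = 86.72∠17.9° Ω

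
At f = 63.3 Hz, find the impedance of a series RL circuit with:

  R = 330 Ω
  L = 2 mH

Step 1 — Angular frequency: ω = 2π·f = 2π·63.3 = 397.7 rad/s.
Step 2 — Component impedances:
  R: Z = R = 330 Ω
  L: Z = jωL = j·397.7·0.002 = 0 + j0.7955 Ω
Step 3 — Series combination: Z_total = R + L = 330 + j0.7955 Ω = 330∠0.1° Ω.

Z = 330 + j0.7955 Ω = 330∠0.1° Ω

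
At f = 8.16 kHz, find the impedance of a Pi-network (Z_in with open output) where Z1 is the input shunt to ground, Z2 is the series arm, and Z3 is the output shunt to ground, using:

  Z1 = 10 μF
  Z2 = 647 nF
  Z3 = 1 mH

Step 1 — Angular frequency: ω = 2π·f = 2π·8160 = 5.127e+04 rad/s.
Step 2 — Component impedances:
  Z1: Z = 1/(jωC) = -j/(ω·C) = 0 - j1.95 Ω
  Z2: Z = 1/(jωC) = -j/(ω·C) = 0 - j30.15 Ω
  Z3: Z = jωL = j·5.127e+04·0.001 = 0 + j51.27 Ω
Step 3 — With open output, the series arm Z2 and the output shunt Z3 appear in series to ground: Z2 + Z3 = 0 + j21.13 Ω.
Step 4 — Parallel with input shunt Z1: Z_in = Z1 || (Z2 + Z3) = 0 - j2.149 Ω = 2.149∠-90.0° Ω.

Z = 0 - j2.149 Ω = 2.149∠-90.0° Ω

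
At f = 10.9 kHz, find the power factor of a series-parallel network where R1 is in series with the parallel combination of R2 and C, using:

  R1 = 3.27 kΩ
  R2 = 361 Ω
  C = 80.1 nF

Step 1 — Angular frequency: ω = 2π·f = 2π·1.09e+04 = 6.849e+04 rad/s.
Step 2 — Component impedances:
  R1: Z = R = 3270 Ω
  R2: Z = R = 361 Ω
  C: Z = 1/(jωC) = -j/(ω·C) = 0 - j182.3 Ω
Step 3 — Parallel branch: R2 || C = 1/(1/R2 + 1/C) = 73.35 - j145.3 Ω.
Step 4 — Series with R1: Z_total = R1 + (R2 || C) = 3343 - j145.3 Ω = 3347∠-2.5° Ω.
Step 5 — Power factor: PF = cos(φ) = Re(Z)/|Z| = 3343.35/3346.5 = 0.9991.
Step 6 — Type: Im(Z) = -145.3 ⇒ leading (phase φ = -2.5°).

PF = 0.9991 (leading, φ = -2.5°)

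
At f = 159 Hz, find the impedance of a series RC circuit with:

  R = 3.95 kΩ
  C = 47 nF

Step 1 — Angular frequency: ω = 2π·f = 2π·159 = 999 rad/s.
Step 2 — Component impedances:
  R: Z = R = 3950 Ω
  C: Z = 1/(jωC) = -j/(ω·C) = 0 - j2.13e+04 Ω
Step 3 — Series combination: Z_total = R + C = 3950 - j2.13e+04 Ω = 2.166e+04∠-79.5° Ω.

Z = 3950 - j2.13e+04 Ω = 2.166e+04∠-79.5° Ω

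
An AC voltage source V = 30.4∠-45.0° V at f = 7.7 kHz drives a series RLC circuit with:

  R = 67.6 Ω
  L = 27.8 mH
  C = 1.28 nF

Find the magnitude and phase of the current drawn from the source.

Step 1 — Angular frequency: ω = 2π·f = 2π·7700 = 4.838e+04 rad/s.
Step 2 — Component impedances:
  R: Z = R = 67.6 Ω
  L: Z = jωL = j·4.838e+04·0.0278 = 0 + j1345 Ω
  C: Z = 1/(jωC) = -j/(ω·C) = 0 - j1.615e+04 Ω
Step 3 — Series combination: Z_total = R + L + C = 67.6 - j1.48e+04 Ω = 1.48e+04∠-89.7° Ω.
Step 4 — Source phasor: V = 30.4∠-45.0° V = 21.5 - j21.5 V.
Step 5 — Ohm's law: I = V / Z_total = (21.5 - j21.5) / (67.6 - j1.48e+04) = 0.001459 + j0.001445 A.
Step 6 — Convert to polar: |I| = 0.002054 A, ∠I = 44.7°.

I = 0.002054∠44.7° A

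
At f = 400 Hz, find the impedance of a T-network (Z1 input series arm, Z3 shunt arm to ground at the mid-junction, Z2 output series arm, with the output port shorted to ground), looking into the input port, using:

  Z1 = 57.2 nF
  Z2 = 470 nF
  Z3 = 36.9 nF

Step 1 — Angular frequency: ω = 2π·f = 2π·400 = 2513 rad/s.
Step 2 — Component impedances:
  Z1: Z = 1/(jωC) = -j/(ω·C) = 0 - j6956 Ω
  Z2: Z = 1/(jωC) = -j/(ω·C) = 0 - j846.6 Ω
  Z3: Z = 1/(jωC) = -j/(ω·C) = 0 - j1.078e+04 Ω
Step 3 — With the output port shorted to ground, the output series arm Z2 runs from the junction to ground; the shunt arm Z3 also runs from the junction to ground. They appear in parallel: Z3 || Z2 = 0 - j784.9 Ω.
Step 4 — Series with input arm Z1: Z_in = Z1 + (Z3 || Z2) = 0 - j7741 Ω = 7741∠-90.0° Ω.

Z = 0 - j7741 Ω = 7741∠-90.0° Ω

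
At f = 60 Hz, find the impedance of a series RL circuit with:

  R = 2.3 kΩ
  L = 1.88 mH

Step 1 — Angular frequency: ω = 2π·f = 2π·60 = 377 rad/s.
Step 2 — Component impedances:
  R: Z = R = 2300 Ω
  L: Z = jωL = j·377·0.00188 = 0 + j0.7087 Ω
Step 3 — Series combination: Z_total = R + L = 2300 + j0.7087 Ω = 2300∠0.0° Ω.

Z = 2300 + j0.7087 Ω = 2300∠0.0° Ω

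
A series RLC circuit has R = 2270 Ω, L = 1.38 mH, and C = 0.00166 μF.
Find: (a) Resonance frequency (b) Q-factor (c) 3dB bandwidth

Step 1 — Resonance: ω₀ = 1/√(LC) = 1/√(0.00138·1.66e-09) = 6.607e+05 rad/s.
Step 2 — f₀ = ω₀/(2π) = 1.052e+05 Hz.
Step 3 — Series Q: Q = ω₀L/R = 6.607e+05·0.00138/2270 = 0.4017.
Step 4 — Bandwidth: Δω = ω₀/Q = 1.645e+06 rad/s; BW = Δω/(2π) = 2.618e+05 Hz.

(a) f₀ = 1.052e+05 Hz  (b) Q = 0.4017  (c) BW = 2.618e+05 Hz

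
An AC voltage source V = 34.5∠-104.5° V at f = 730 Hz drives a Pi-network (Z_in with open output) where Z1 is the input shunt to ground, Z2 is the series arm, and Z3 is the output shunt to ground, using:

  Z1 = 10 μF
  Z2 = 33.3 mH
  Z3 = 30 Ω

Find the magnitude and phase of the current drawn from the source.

Step 1 — Angular frequency: ω = 2π·f = 2π·730 = 4587 rad/s.
Step 2 — Component impedances:
  Z1: Z = 1/(jωC) = -j/(ω·C) = 0 - j21.8 Ω
  Z2: Z = jωL = j·4587·0.0333 = 0 + j152.7 Ω
  Z3: Z = R = 30 Ω
Step 3 — With open output, the series arm Z2 and the output shunt Z3 appear in series to ground: Z2 + Z3 = 30 + j152.7 Ω.
Step 4 — Parallel with input shunt Z1: Z_in = Z1 || (Z2 + Z3) = 0.7903 - j25.25 Ω = 25.26∠-88.2° Ω.
Step 5 — Source phasor: V = 34.5∠-104.5° V = -8.638 - j33.4 V.
Step 6 — Ohm's law: I = V / Z_total = (-8.638 - j33.4) / (0.7903 - j25.25) = 1.311 - j0.3831 A.
Step 7 — Convert to polar: |I| = 1.366 A, ∠I = -16.3°.

I = 1.366∠-16.3° A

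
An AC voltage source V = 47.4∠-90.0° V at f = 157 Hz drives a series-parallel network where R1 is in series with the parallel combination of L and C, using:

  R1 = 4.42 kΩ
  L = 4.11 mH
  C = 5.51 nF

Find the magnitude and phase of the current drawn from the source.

Step 1 — Angular frequency: ω = 2π·f = 2π·157 = 986.5 rad/s.
Step 2 — Component impedances:
  R1: Z = R = 4420 Ω
  L: Z = jωL = j·986.5·0.00411 = 0 + j4.054 Ω
  C: Z = 1/(jωC) = -j/(ω·C) = 0 - j1.84e+05 Ω
Step 3 — Parallel branch: L || C = 1/(1/L + 1/C) = 0 + j4.054 Ω.
Step 4 — Series with R1: Z_total = R1 + (L || C) = 4420 + j4.054 Ω = 4420∠0.1° Ω.
Step 5 — Source phasor: V = 47.4∠-90.0° V = 0 - j47.4 V.
Step 6 — Ohm's law: I = V / Z_total = (0 - j47.4) / (4420 + j4.054) = -9.837e-06 - j0.01072 A.
Step 7 — Convert to polar: |I| = 0.01072 A, ∠I = -90.1°.

I = 0.01072∠-90.1° A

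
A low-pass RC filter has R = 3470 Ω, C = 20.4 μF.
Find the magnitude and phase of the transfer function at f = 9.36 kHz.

Step 1 — Angular frequency: ω = 2π·9360 = 5.881e+04 rad/s.
Step 2 — Transfer function: H(jω) = 1/(1 + jωRC).
Step 3 — Denominator: 1 + jωRC = 1 + j·5.881e+04·3470·2.04e-05 = 1 + j4163.
Step 4 — H = 5.77e-08 - j0.0002402.
Step 5 — Magnitude: |H| = 0.0002402 (-72.4 dB); phase: φ = -90.0°.

|H| = 0.0002402 (-72.4 dB), φ = -90.0°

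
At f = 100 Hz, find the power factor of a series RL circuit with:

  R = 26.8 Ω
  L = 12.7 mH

Step 1 — Angular frequency: ω = 2π·f = 2π·100 = 628.3 rad/s.
Step 2 — Component impedances:
  R: Z = R = 26.8 Ω
  L: Z = jωL = j·628.3·0.0127 = 0 + j7.98 Ω
Step 3 — Series combination: Z_total = R + L = 26.8 + j7.98 Ω = 27.96∠16.6° Ω.
Step 4 — Power factor: PF = cos(φ) = Re(Z)/|Z| = 26.8/27.963 = 0.9584.
Step 5 — Type: Im(Z) = 7.98 ⇒ lagging (phase φ = 16.6°).

PF = 0.9584 (lagging, φ = 16.6°)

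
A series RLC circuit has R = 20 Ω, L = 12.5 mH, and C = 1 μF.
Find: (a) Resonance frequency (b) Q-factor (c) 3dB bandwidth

Step 1 — Resonance condition Im(Z)=0 gives ω₀ = 1/√(LC).
Step 2 — ω₀ = 1/√(0.0125·1e-06) = 8944 rad/s.
Step 3 — f₀ = ω₀/(2π) = 1424 Hz.
Step 4 — Series Q: Q = ω₀L/R = 8944·0.0125/20 = 5.59.
Step 5 — 3dB bandwidth: Δω = ω₀/Q = 1600 rad/s; BW = Δω/(2π) = 254.6 Hz.

(a) f₀ = 1424 Hz  (b) Q = 5.59  (c) BW = 254.6 Hz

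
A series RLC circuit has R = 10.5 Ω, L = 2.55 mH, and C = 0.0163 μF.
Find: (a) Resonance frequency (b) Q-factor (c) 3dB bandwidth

Step 1 — Resonance: ω₀ = 1/√(LC) = 1/√(0.00255·1.63e-08) = 1.551e+05 rad/s.
Step 2 — f₀ = ω₀/(2π) = 2.469e+04 Hz.
Step 3 — Series Q: Q = ω₀L/R = 1.551e+05·0.00255/10.5 = 37.67.
Step 4 — Bandwidth: Δω = ω₀/Q = 4118 rad/s; BW = Δω/(2π) = 655.3 Hz.

(a) f₀ = 2.469e+04 Hz  (b) Q = 37.67  (c) BW = 655.3 Hz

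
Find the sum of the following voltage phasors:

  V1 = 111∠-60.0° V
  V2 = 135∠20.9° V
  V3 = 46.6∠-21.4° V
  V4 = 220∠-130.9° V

Step 1 — Convert each phasor to rectangular form:
  V1 = 111·(cos(-60.0°) + j·sin(-60.0°)) = 55.5 - j96.13 V
  V2 = 135·(cos(20.9°) + j·sin(20.9°)) = 126.1 + j48.16 V
  V3 = 46.6·(cos(-21.4°) + j·sin(-21.4°)) = 43.39 - j17 V
  V4 = 220·(cos(-130.9°) + j·sin(-130.9°)) = -144 - j166.3 V
Step 2 — Sum components: V_total = 80.96 - j231.3 V.
Step 3 — Convert to polar: |V_total| = 245 V, ∠V_total = -70.7°.

V_total = 245∠-70.7° V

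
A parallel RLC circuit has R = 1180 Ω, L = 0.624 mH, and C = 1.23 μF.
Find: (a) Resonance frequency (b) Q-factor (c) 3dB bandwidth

Step 1 — Resonance: ω₀ = 1/√(LC) = 1/√(0.000624·1.23e-06) = 3.61e+04 rad/s.
Step 2 — f₀ = ω₀/(2π) = 5745 Hz.
Step 3 — Parallel Q: Q = R/(ω₀L) = 1180/(3.61e+04·0.000624) = 52.39.
Step 4 — Bandwidth: Δω = ω₀/Q = 689 rad/s; BW = Δω/(2π) = 109.7 Hz.

(a) f₀ = 5745 Hz  (b) Q = 52.39  (c) BW = 109.7 Hz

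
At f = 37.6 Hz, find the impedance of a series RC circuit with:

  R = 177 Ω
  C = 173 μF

Step 1 — Angular frequency: ω = 2π·f = 2π·37.6 = 236.2 rad/s.
Step 2 — Component impedances:
  R: Z = R = 177 Ω
  C: Z = 1/(jωC) = -j/(ω·C) = 0 - j24.47 Ω
Step 3 — Series combination: Z_total = R + C = 177 - j24.47 Ω = 178.7∠-7.9° Ω.

Z = 177 - j24.47 Ω = 178.7∠-7.9° Ω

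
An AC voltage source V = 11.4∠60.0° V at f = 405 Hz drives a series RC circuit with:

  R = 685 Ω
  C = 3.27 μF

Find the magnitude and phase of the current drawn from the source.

Step 1 — Angular frequency: ω = 2π·f = 2π·405 = 2545 rad/s.
Step 2 — Component impedances:
  R: Z = R = 685 Ω
  C: Z = 1/(jωC) = -j/(ω·C) = 0 - j120.2 Ω
Step 3 — Series combination: Z_total = R + C = 685 - j120.2 Ω = 695.5∠-10.0° Ω.
Step 4 — Source phasor: V = 11.4∠60.0° V = 5.7 + j9.873 V.
Step 5 — Ohm's law: I = V / Z_total = (5.7 + j9.873) / (685 - j120.2) = 0.00562 + j0.0154 A.
Step 6 — Convert to polar: |I| = 0.01639 A, ∠I = 70.0°.

I = 0.01639∠70.0° A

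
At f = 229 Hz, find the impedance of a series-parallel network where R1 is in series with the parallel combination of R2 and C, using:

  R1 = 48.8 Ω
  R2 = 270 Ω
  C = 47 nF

Step 1 — Angular frequency: ω = 2π·f = 2π·229 = 1439 rad/s.
Step 2 — Component impedances:
  R1: Z = R = 48.8 Ω
  R2: Z = R = 270 Ω
  C: Z = 1/(jωC) = -j/(ω·C) = 0 - j1.479e+04 Ω
Step 3 — Parallel branch: R2 || C = 1/(1/R2 + 1/C) = 269.9 - j4.928 Ω.
Step 4 — Series with R1: Z_total = R1 + (R2 || C) = 318.7 - j4.928 Ω = 318.7∠-0.9° Ω.

Z = 318.7 - j4.928 Ω = 318.7∠-0.9° Ω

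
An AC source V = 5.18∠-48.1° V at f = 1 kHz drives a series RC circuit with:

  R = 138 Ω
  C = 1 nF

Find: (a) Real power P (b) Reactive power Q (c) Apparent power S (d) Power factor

Step 1 — Angular frequency: ω = 2π·f = 2π·1000 = 6283 rad/s.
Step 2 — Component impedances:
  R: Z = R = 138 Ω
  C: Z = 1/(jωC) = -j/(ω·C) = 0 - j1.592e+05 Ω
Step 3 — Series combination: Z_total = R + C = 138 - j1.592e+05 Ω = 1.592e+05∠-90.0° Ω.
Step 4 — Source phasor: V = 5.18∠-48.1° V = 3.459 - j3.856 V.
Step 5 — Current: I = V / Z = 2.424e-05 + j2.171e-05 A = 3.255e-05∠41.9° A.
Step 6 — Complex power: S = V·I* = 1.462e-07 - j0.0001686 VA.
Step 7 — Real power: P = Re(S) = 1.462e-07 W.
Step 8 — Reactive power: Q = Im(S) = -0.0001686 VAR.
Step 9 — Apparent power: |S| = 0.0001686 VA.
Step 10 — Power factor: PF = P/|S| = 0.0008671 (leading).

(a) P = 1.462e-07 W  (b) Q = -0.0001686 VAR  (c) S = 0.0001686 VA  (d) PF = 0.0008671 (leading)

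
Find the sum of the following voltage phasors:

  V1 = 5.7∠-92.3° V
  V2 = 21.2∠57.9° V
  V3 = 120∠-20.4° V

Step 1 — Convert each phasor to rectangular form:
  V1 = 5.7·(cos(-92.3°) + j·sin(-92.3°)) = -0.2288 - j5.695 V
  V2 = 21.2·(cos(57.9°) + j·sin(57.9°)) = 11.27 + j17.96 V
  V3 = 120·(cos(-20.4°) + j·sin(-20.4°)) = 112.5 - j41.83 V
Step 2 — Sum components: V_total = 123.5 - j29.57 V.
Step 3 — Convert to polar: |V_total| = 127 V, ∠V_total = -13.5°.

V_total = 127∠-13.5° V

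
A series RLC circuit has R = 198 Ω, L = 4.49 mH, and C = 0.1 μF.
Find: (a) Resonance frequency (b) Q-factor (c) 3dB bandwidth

Step 1 — Resonance: ω₀ = 1/√(LC) = 1/√(0.00449·1e-07) = 4.719e+04 rad/s.
Step 2 — f₀ = ω₀/(2π) = 7511 Hz.
Step 3 — Series Q: Q = ω₀L/R = 4.719e+04·0.00449/198 = 1.07.
Step 4 — Bandwidth: Δω = ω₀/Q = 4.41e+04 rad/s; BW = Δω/(2π) = 7018 Hz.

(a) f₀ = 7511 Hz  (b) Q = 1.07  (c) BW = 7018 Hz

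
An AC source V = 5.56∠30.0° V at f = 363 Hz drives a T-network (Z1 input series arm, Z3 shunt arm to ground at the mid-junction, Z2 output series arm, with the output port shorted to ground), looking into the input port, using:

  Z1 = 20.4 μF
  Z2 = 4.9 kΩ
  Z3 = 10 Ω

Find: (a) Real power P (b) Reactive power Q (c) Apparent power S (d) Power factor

Step 1 — Angular frequency: ω = 2π·f = 2π·363 = 2281 rad/s.
Step 2 — Component impedances:
  Z1: Z = 1/(jωC) = -j/(ω·C) = 0 - j21.49 Ω
  Z2: Z = R = 4900 Ω
  Z3: Z = R = 10 Ω
Step 3 — With the output port shorted to ground, the output series arm Z2 runs from the junction to ground; the shunt arm Z3 also runs from the junction to ground. They appear in parallel: Z3 || Z2 = 9.98 Ω.
Step 4 — Series with input arm Z1: Z_in = Z1 + (Z3 || Z2) = 9.98 - j21.49 Ω = 23.7∠-65.1° Ω.
Step 5 — Source phasor: V = 5.56∠30.0° V = 4.815 + j2.78 V.
Step 6 — Current: I = V / Z = -0.02083 + j0.2337 A = 0.2346∠95.1° A.
Step 7 — Complex power: S = V·I* = 0.5494 - j1.183 VA.
Step 8 — Real power: P = Re(S) = 0.5494 W.
Step 9 — Reactive power: Q = Im(S) = -1.183 VAR.
Step 10 — Apparent power: |S| = 1.305 VA.
Step 11 — Power factor: PF = P/|S| = 0.4211 (leading).

(a) P = 0.5494 W  (b) Q = -1.183 VAR  (c) S = 1.305 VA  (d) PF = 0.4211 (leading)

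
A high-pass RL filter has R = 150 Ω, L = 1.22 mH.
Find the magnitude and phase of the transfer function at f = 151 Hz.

Step 1 — Angular frequency: ω = 2π·151 = 948.8 rad/s.
Step 2 — Transfer function: H(jω) = jωL/(R + jωL).
Step 3 — Numerator jωL = j·1.157; denominator R + jωL = 150 + j1.157.
Step 4 — H = 5.954e-05 + j0.007716.
Step 5 — Magnitude: |H| = 0.007716 (-42.3 dB); phase: φ = 89.6°.

|H| = 0.007716 (-42.3 dB), φ = 89.6°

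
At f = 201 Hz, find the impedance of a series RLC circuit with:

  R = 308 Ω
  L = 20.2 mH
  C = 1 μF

Step 1 — Angular frequency: ω = 2π·f = 2π·201 = 1263 rad/s.
Step 2 — Component impedances:
  R: Z = R = 308 Ω
  L: Z = jωL = j·1263·0.0202 = 0 + j25.51 Ω
  C: Z = 1/(jωC) = -j/(ω·C) = 0 - j791.8 Ω
Step 3 — Series combination: Z_total = R + L + C = 308 - j766.3 Ω = 825.9∠-68.1° Ω.

Z = 308 - j766.3 Ω = 825.9∠-68.1° Ω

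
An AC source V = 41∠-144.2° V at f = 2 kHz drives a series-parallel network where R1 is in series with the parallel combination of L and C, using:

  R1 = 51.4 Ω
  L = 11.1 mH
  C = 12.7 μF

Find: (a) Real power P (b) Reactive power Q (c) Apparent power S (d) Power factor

Step 1 — Angular frequency: ω = 2π·f = 2π·2000 = 1.257e+04 rad/s.
Step 2 — Component impedances:
  R1: Z = R = 51.4 Ω
  L: Z = jωL = j·1.257e+04·0.0111 = 0 + j139.5 Ω
  C: Z = 1/(jωC) = -j/(ω·C) = 0 - j6.266 Ω
Step 3 — Parallel branch: L || C = 1/(1/L + 1/C) = 0 - j6.561 Ω.
Step 4 — Series with R1: Z_total = R1 + (L || C) = 51.4 - j6.561 Ω = 51.82∠-7.3° Ω.
Step 5 — Source phasor: V = 41∠-144.2° V = -33.25 - j23.98 V.
Step 6 — Current: I = V / Z = -0.578 - j0.5404 A = 0.7912∠-136.9° A.
Step 7 — Complex power: S = V·I* = 32.18 - j4.107 VA.
Step 8 — Real power: P = Re(S) = 32.18 W.
Step 9 — Reactive power: Q = Im(S) = -4.107 VAR.
Step 10 — Apparent power: |S| = 32.44 VA.
Step 11 — Power factor: PF = P/|S| = 0.992 (leading).

(a) P = 32.18 W  (b) Q = -4.107 VAR  (c) S = 32.44 VA  (d) PF = 0.992 (leading)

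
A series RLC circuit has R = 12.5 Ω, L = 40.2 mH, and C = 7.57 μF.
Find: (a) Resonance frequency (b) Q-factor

Step 1 — Resonance condition Im(Z)=0 gives ω₀ = 1/√(LC).
Step 2 — ω₀ = 1/√(0.0402·7.57e-06) = 1813 rad/s.
Step 3 — f₀ = ω₀/(2π) = 288.5 Hz.
Step 4 — Series Q: Q = ω₀L/R = 1813·0.0402/12.5 = 5.83.

(a) f₀ = 288.5 Hz  (b) Q = 5.83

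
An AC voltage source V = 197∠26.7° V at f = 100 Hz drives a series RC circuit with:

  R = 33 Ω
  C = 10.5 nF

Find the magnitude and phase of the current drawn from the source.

Step 1 — Angular frequency: ω = 2π·f = 2π·100 = 628.3 rad/s.
Step 2 — Component impedances:
  R: Z = R = 33 Ω
  C: Z = 1/(jωC) = -j/(ω·C) = 0 - j1.516e+05 Ω
Step 3 — Series combination: Z_total = R + C = 33 - j1.516e+05 Ω = 1.516e+05∠-90.0° Ω.
Step 4 — Source phasor: V = 197∠26.7° V = 176 + j88.52 V.
Step 5 — Ohm's law: I = V / Z_total = (176 + j88.52) / (33 - j1.516e+05) = -0.0005837 + j0.001161 A.
Step 6 — Convert to polar: |I| = 0.0013 A, ∠I = 116.7°.

I = 0.0013∠116.7° A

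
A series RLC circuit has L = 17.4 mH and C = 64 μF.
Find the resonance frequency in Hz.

Step 1 — Resonance condition Im(Z)=0 gives ω₀ = 1/√(LC).
Step 2 — ω₀ = 1/√(0.0174·6.4e-05) = 947.6 rad/s.
Step 3 — f₀ = ω₀/(2π) = 150.8 Hz.

f₀ = 150.8 Hz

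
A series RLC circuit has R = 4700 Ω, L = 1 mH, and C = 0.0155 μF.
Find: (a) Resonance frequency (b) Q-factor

Step 1 — Resonance condition Im(Z)=0 gives ω₀ = 1/√(LC).
Step 2 — ω₀ = 1/√(0.001·1.55e-08) = 2.54e+05 rad/s.
Step 3 — f₀ = ω₀/(2π) = 4.043e+04 Hz.
Step 4 — Series Q: Q = ω₀L/R = 2.54e+05·0.001/4700 = 0.05404.

(a) f₀ = 4.043e+04 Hz  (b) Q = 0.05404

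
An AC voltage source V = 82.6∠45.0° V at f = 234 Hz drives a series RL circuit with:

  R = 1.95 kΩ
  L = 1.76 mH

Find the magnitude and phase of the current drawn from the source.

Step 1 — Angular frequency: ω = 2π·f = 2π·234 = 1470 rad/s.
Step 2 — Component impedances:
  R: Z = R = 1950 Ω
  L: Z = jωL = j·1470·0.00176 = 0 + j2.588 Ω
Step 3 — Series combination: Z_total = R + L = 1950 + j2.588 Ω = 1950∠0.1° Ω.
Step 4 — Source phasor: V = 82.6∠45.0° V = 58.41 + j58.41 V.
Step 5 — Ohm's law: I = V / Z_total = (58.41 + j58.41) / (1950 + j2.588) = 0.02999 + j0.02991 A.
Step 6 — Convert to polar: |I| = 0.04236 A, ∠I = 44.9°.

I = 0.04236∠44.9° A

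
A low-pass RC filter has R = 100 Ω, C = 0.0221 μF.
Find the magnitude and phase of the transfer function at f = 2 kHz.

Step 1 — Angular frequency: ω = 2π·2000 = 1.257e+04 rad/s.
Step 2 — Transfer function: H(jω) = 1/(1 + jωRC).
Step 3 — Denominator: 1 + jωRC = 1 + j·1.257e+04·100·2.21e-08 = 1 + j0.02777.
Step 4 — H = 0.9992 - j0.02775.
Step 5 — Magnitude: |H| = 0.9996 (-0.0 dB); phase: φ = -1.6°.

|H| = 0.9996 (-0.0 dB), φ = -1.6°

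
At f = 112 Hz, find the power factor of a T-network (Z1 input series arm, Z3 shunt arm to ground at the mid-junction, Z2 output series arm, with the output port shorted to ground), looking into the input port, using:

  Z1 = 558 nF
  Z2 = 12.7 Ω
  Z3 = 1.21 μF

Step 1 — Angular frequency: ω = 2π·f = 2π·112 = 703.7 rad/s.
Step 2 — Component impedances:
  Z1: Z = 1/(jωC) = -j/(ω·C) = 0 - j2547 Ω
  Z2: Z = R = 12.7 Ω
  Z3: Z = 1/(jωC) = -j/(ω·C) = 0 - j1174 Ω
Step 3 — With the output port shorted to ground, the output series arm Z2 runs from the junction to ground; the shunt arm Z3 also runs from the junction to ground. They appear in parallel: Z3 || Z2 = 12.7 - j0.1373 Ω.
Step 4 — Series with input arm Z1: Z_in = Z1 + (Z3 || Z2) = 12.7 - j2547 Ω = 2547∠-89.7° Ω.
Step 5 — Power factor: PF = cos(φ) = Re(Z)/|Z| = 12.7/2547 = 0.004986.
Step 6 — Type: Im(Z) = -2547 ⇒ leading (phase φ = -89.7°).

PF = 0.004986 (leading, φ = -89.7°)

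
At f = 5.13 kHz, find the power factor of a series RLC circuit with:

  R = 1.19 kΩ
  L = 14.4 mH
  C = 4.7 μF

Step 1 — Angular frequency: ω = 2π·f = 2π·5130 = 3.223e+04 rad/s.
Step 2 — Component impedances:
  R: Z = R = 1190 Ω
  L: Z = jωL = j·3.223e+04·0.0144 = 0 + j464.2 Ω
  C: Z = 1/(jωC) = -j/(ω·C) = 0 - j6.601 Ω
Step 3 — Series combination: Z_total = R + L + C = 1190 + j457.6 Ω = 1275∠21.0° Ω.
Step 4 — Power factor: PF = cos(φ) = Re(Z)/|Z| = 1190/1274.9 = 0.9334.
Step 5 — Type: Im(Z) = 457.6 ⇒ lagging (phase φ = 21.0°).

PF = 0.9334 (lagging, φ = 21.0°)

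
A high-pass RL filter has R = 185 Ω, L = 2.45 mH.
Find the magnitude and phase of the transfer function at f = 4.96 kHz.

Step 1 — Angular frequency: ω = 2π·4960 = 3.116e+04 rad/s.
Step 2 — Transfer function: H(jω) = jωL/(R + jωL).
Step 3 — Numerator jωL = j·76.35; denominator R + jωL = 185 + j76.35.
Step 4 — H = 0.1455 + j0.3527.
Step 5 — Magnitude: |H| = 0.3815 (-8.4 dB); phase: φ = 67.6°.

|H| = 0.3815 (-8.4 dB), φ = 67.6°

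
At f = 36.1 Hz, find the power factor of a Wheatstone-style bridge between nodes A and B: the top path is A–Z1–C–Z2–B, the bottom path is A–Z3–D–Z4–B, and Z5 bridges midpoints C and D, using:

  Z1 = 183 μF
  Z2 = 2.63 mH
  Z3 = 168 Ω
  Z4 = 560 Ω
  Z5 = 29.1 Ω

Step 1 — Angular frequency: ω = 2π·f = 2π·36.1 = 226.8 rad/s.
Step 2 — Component impedances:
  Z1: Z = 1/(jωC) = -j/(ω·C) = 0 - j24.09 Ω
  Z2: Z = jωL = j·226.8·0.00263 = 0 + j0.5965 Ω
  Z3: Z = R = 168 Ω
  Z4: Z = R = 560 Ω
  Z5: Z = R = 29.1 Ω
Step 3 — Bridge requires nodal analysis (the Z5 bridge couples midpoints C and D, so the two paths cannot be reduced to a simple series/parallel combination). Setting node B to ground and injecting 1 A at node A, the 3-node admittance system at A, C, D solves to V_A = Z_AB = 2.915 - j23.14 Ω = 23.32∠-82.8° Ω.
Step 4 — Power factor: PF = cos(φ) = Re(Z)/|Z| = 2.915/23.32 = 0.125.
Step 5 — Type: Im(Z) = -23.14 ⇒ leading (phase φ = -82.8°).

PF = 0.125 (leading, φ = -82.8°)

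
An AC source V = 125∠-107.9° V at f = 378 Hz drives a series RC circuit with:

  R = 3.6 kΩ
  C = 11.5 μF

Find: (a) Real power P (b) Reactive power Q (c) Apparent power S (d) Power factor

Step 1 — Angular frequency: ω = 2π·f = 2π·378 = 2375 rad/s.
Step 2 — Component impedances:
  R: Z = R = 3600 Ω
  C: Z = 1/(jωC) = -j/(ω·C) = 0 - j36.61 Ω
Step 3 — Series combination: Z_total = R + C = 3600 - j36.61 Ω = 3600∠-0.6° Ω.
Step 4 — Source phasor: V = 125∠-107.9° V = -38.42 - j118.9 V.
Step 5 — Current: I = V / Z = -0.01033 - j0.03315 A = 0.03472∠-107.3° A.
Step 6 — Complex power: S = V·I* = 4.34 - j0.04414 VA.
Step 7 — Real power: P = Re(S) = 4.34 W.
Step 8 — Reactive power: Q = Im(S) = -0.04414 VAR.
Step 9 — Apparent power: |S| = 4.34 VA.
Step 10 — Power factor: PF = P/|S| = 0.9999 (leading).

(a) P = 4.34 W  (b) Q = -0.04414 VAR  (c) S = 4.34 VA  (d) PF = 0.9999 (leading)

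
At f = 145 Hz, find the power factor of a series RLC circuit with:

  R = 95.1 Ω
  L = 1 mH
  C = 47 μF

Step 1 — Angular frequency: ω = 2π·f = 2π·145 = 911.1 rad/s.
Step 2 — Component impedances:
  R: Z = R = 95.1 Ω
  L: Z = jωL = j·911.1·0.001 = 0 + j0.9111 Ω
  C: Z = 1/(jωC) = -j/(ω·C) = 0 - j23.35 Ω
Step 3 — Series combination: Z_total = R + L + C = 95.1 - j22.44 Ω = 97.71∠-13.3° Ω.
Step 4 — Power factor: PF = cos(φ) = Re(Z)/|Z| = 95.1/97.71 = 0.9733.
Step 5 — Type: Im(Z) = -22.44 ⇒ leading (phase φ = -13.3°).

PF = 0.9733 (leading, φ = -13.3°)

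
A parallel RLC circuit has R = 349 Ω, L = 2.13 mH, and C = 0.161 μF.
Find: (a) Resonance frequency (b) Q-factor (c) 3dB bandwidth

Step 1 — Resonance: ω₀ = 1/√(LC) = 1/√(0.00213·1.61e-07) = 5.4e+04 rad/s.
Step 2 — f₀ = ω₀/(2π) = 8594 Hz.
Step 3 — Parallel Q: Q = R/(ω₀L) = 349/(5.4e+04·0.00213) = 3.034.
Step 4 — Bandwidth: Δω = ω₀/Q = 1.78e+04 rad/s; BW = Δω/(2π) = 2832 Hz.

(a) f₀ = 8594 Hz  (b) Q = 3.034  (c) BW = 2832 Hz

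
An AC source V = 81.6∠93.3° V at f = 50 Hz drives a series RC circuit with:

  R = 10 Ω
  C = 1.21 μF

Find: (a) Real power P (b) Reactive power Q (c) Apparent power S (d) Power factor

Step 1 — Angular frequency: ω = 2π·f = 2π·50 = 314.2 rad/s.
Step 2 — Component impedances:
  R: Z = R = 10 Ω
  C: Z = 1/(jωC) = -j/(ω·C) = 0 - j2631 Ω
Step 3 — Series combination: Z_total = R + C = 10 - j2631 Ω = 2631∠-89.8° Ω.
Step 4 — Source phasor: V = 81.6∠93.3° V = -4.697 + j81.46 V.
Step 5 — Current: I = V / Z = -0.03097 - j0.001668 A = 0.03102∠-176.9° A.
Step 6 — Complex power: S = V·I* = 0.009622 - j2.531 VA.
Step 7 — Real power: P = Re(S) = 0.009622 W.
Step 8 — Reactive power: Q = Im(S) = -2.531 VAR.
Step 9 — Apparent power: |S| = 2.531 VA.
Step 10 — Power factor: PF = P/|S| = 0.003801 (leading).

(a) P = 0.009622 W  (b) Q = -2.531 VAR  (c) S = 2.531 VA  (d) PF = 0.003801 (leading)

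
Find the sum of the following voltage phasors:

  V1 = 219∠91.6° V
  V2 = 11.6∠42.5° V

Step 1 — Convert each phasor to rectangular form:
  V1 = 219·(cos(91.6°) + j·sin(91.6°)) = -6.115 + j218.9 V
  V2 = 11.6·(cos(42.5°) + j·sin(42.5°)) = 8.552 + j7.837 V
Step 2 — Sum components: V_total = 2.438 + j226.8 V.
Step 3 — Convert to polar: |V_total| = 226.8 V, ∠V_total = 89.4°.

V_total = 226.8∠89.4° V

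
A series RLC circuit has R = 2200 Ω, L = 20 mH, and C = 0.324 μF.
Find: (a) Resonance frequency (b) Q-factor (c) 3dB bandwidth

Step 1 — Resonance: ω₀ = 1/√(LC) = 1/√(0.02·3.24e-07) = 1.242e+04 rad/s.
Step 2 — f₀ = ω₀/(2π) = 1977 Hz.
Step 3 — Series Q: Q = ω₀L/R = 1.242e+04·0.02/2200 = 0.1129.
Step 4 — Bandwidth: Δω = ω₀/Q = 1.1e+05 rad/s; BW = Δω/(2π) = 1.751e+04 Hz.

(a) f₀ = 1977 Hz  (b) Q = 0.1129  (c) BW = 1.751e+04 Hz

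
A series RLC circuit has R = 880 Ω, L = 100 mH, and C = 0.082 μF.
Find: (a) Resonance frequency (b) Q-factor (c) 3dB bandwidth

Step 1 — Resonance condition Im(Z)=0 gives ω₀ = 1/√(LC).
Step 2 — ω₀ = 1/√(0.1·8.2e-08) = 1.104e+04 rad/s.
Step 3 — f₀ = ω₀/(2π) = 1758 Hz.
Step 4 — Series Q: Q = ω₀L/R = 1.104e+04·0.1/880 = 1.255.
Step 5 — 3dB bandwidth: Δω = ω₀/Q = 8800 rad/s; BW = Δω/(2π) = 1401 Hz.

(a) f₀ = 1758 Hz  (b) Q = 1.255  (c) BW = 1401 Hz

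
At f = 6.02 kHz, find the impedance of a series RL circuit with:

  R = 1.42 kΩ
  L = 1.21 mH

Step 1 — Angular frequency: ω = 2π·f = 2π·6020 = 3.782e+04 rad/s.
Step 2 — Component impedances:
  R: Z = R = 1420 Ω
  L: Z = jωL = j·3.782e+04·0.00121 = 0 + j45.77 Ω
Step 3 — Series combination: Z_total = R + L = 1420 + j45.77 Ω = 1421∠1.8° Ω.

Z = 1420 + j45.77 Ω = 1421∠1.8° Ω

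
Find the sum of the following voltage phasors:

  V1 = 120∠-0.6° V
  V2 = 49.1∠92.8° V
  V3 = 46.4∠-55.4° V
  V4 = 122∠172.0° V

Step 1 — Convert each phasor to rectangular form:
  V1 = 120·(cos(-0.6°) + j·sin(-0.6°)) = 120 - j1.257 V
  V2 = 49.1·(cos(92.8°) + j·sin(92.8°)) = -2.399 + j49.04 V
  V3 = 46.4·(cos(-55.4°) + j·sin(-55.4°)) = 26.35 - j38.19 V
  V4 = 122·(cos(172.0°) + j·sin(172.0°)) = -120.8 + j16.98 V
Step 2 — Sum components: V_total = 23.13 + j26.57 V.
Step 3 — Convert to polar: |V_total| = 35.23 V, ∠V_total = 49.0°.

V_total = 35.23∠49.0° V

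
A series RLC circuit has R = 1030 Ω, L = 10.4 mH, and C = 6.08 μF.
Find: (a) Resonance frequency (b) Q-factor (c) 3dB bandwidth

Step 1 — Resonance condition Im(Z)=0 gives ω₀ = 1/√(LC).
Step 2 — ω₀ = 1/√(0.0104·6.08e-06) = 3977 rad/s.
Step 3 — f₀ = ω₀/(2π) = 632.9 Hz.
Step 4 — Series Q: Q = ω₀L/R = 3977·0.0104/1030 = 0.04015.
Step 5 — 3dB bandwidth: Δω = ω₀/Q = 9.904e+04 rad/s; BW = Δω/(2π) = 1.576e+04 Hz.

(a) f₀ = 632.9 Hz  (b) Q = 0.04015  (c) BW = 1.576e+04 Hz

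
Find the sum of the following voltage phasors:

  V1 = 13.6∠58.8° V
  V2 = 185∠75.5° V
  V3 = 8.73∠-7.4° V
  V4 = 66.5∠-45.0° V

Step 1 — Convert each phasor to rectangular form:
  V1 = 13.6·(cos(58.8°) + j·sin(58.8°)) = 7.045 + j11.63 V
  V2 = 185·(cos(75.5°) + j·sin(75.5°)) = 46.32 + j179.1 V
  V3 = 8.73·(cos(-7.4°) + j·sin(-7.4°)) = 8.657 - j1.124 V
  V4 = 66.5·(cos(-45.0°) + j·sin(-45.0°)) = 47.02 - j47.02 V
Step 2 — Sum components: V_total = 109 + j142.6 V.
Step 3 — Convert to polar: |V_total| = 179.5 V, ∠V_total = 52.6°.

V_total = 179.5∠52.6° V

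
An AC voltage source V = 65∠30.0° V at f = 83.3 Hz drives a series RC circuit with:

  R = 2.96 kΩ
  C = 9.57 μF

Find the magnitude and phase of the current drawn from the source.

Step 1 — Angular frequency: ω = 2π·f = 2π·83.3 = 523.4 rad/s.
Step 2 — Component impedances:
  R: Z = R = 2960 Ω
  C: Z = 1/(jωC) = -j/(ω·C) = 0 - j199.6 Ω
Step 3 — Series combination: Z_total = R + C = 2960 - j199.6 Ω = 2967∠-3.9° Ω.
Step 4 — Source phasor: V = 65∠30.0° V = 56.29 + j32.5 V.
Step 5 — Ohm's law: I = V / Z_total = (56.29 + j32.5) / (2960 - j199.6) = 0.01819 + j0.01221 A.
Step 6 — Convert to polar: |I| = 0.02191 A, ∠I = 33.9°.

I = 0.02191∠33.9° A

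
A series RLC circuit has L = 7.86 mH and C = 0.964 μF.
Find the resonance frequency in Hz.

Step 1 — Resonance condition Im(Z)=0 gives ω₀ = 1/√(LC).
Step 2 — ω₀ = 1/√(0.00786·9.64e-07) = 1.149e+04 rad/s.
Step 3 — f₀ = ω₀/(2π) = 1828 Hz.

f₀ = 1828 Hz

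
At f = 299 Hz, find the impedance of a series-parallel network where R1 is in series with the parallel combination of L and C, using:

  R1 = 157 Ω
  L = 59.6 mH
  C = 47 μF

Step 1 — Angular frequency: ω = 2π·f = 2π·299 = 1879 rad/s.
Step 2 — Component impedances:
  R1: Z = R = 157 Ω
  L: Z = jωL = j·1879·0.0596 = 0 + j112 Ω
  C: Z = 1/(jωC) = -j/(ω·C) = 0 - j11.33 Ω
Step 3 — Parallel branch: L || C = 1/(1/L + 1/C) = 0 - j12.6 Ω.
Step 4 — Series with R1: Z_total = R1 + (L || C) = 157 - j12.6 Ω = 157.5∠-4.6° Ω.

Z = 157 - j12.6 Ω = 157.5∠-4.6° Ω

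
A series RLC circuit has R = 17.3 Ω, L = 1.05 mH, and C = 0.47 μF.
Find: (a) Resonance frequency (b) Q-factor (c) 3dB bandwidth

Step 1 — Resonance condition Im(Z)=0 gives ω₀ = 1/√(LC).
Step 2 — ω₀ = 1/√(0.00105·4.7e-07) = 4.501e+04 rad/s.
Step 3 — f₀ = ω₀/(2π) = 7164 Hz.
Step 4 — Series Q: Q = ω₀L/R = 4.501e+04·0.00105/17.3 = 2.732.
Step 5 — 3dB bandwidth: Δω = ω₀/Q = 1.648e+04 rad/s; BW = Δω/(2π) = 2622 Hz.

(a) f₀ = 7164 Hz  (b) Q = 2.732  (c) BW = 2622 Hz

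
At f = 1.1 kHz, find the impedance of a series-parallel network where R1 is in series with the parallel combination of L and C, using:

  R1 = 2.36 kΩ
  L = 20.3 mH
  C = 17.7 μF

Step 1 — Angular frequency: ω = 2π·f = 2π·1100 = 6912 rad/s.
Step 2 — Component impedances:
  R1: Z = R = 2360 Ω
  L: Z = jωL = j·6912·0.0203 = 0 + j140.3 Ω
  C: Z = 1/(jωC) = -j/(ω·C) = 0 - j8.174 Ω
Step 3 — Parallel branch: L || C = 1/(1/L + 1/C) = 0 - j8.68 Ω.
Step 4 — Series with R1: Z_total = R1 + (L || C) = 2360 - j8.68 Ω = 2360∠-0.2° Ω.

Z = 2360 - j8.68 Ω = 2360∠-0.2° Ω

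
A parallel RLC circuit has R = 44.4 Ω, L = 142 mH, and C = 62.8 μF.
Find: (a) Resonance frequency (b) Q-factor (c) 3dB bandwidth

Step 1 — Resonance: ω₀ = 1/√(LC) = 1/√(0.142·6.28e-05) = 334.9 rad/s.
Step 2 — f₀ = ω₀/(2π) = 53.3 Hz.
Step 3 — Parallel Q: Q = R/(ω₀L) = 44.4/(334.9·0.142) = 0.9337.
Step 4 — Bandwidth: Δω = ω₀/Q = 358.6 rad/s; BW = Δω/(2π) = 57.08 Hz.

(a) f₀ = 53.3 Hz  (b) Q = 0.9337  (c) BW = 57.08 Hz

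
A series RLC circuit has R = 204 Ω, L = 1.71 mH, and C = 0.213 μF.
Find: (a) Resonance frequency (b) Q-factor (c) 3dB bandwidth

Step 1 — Resonance condition Im(Z)=0 gives ω₀ = 1/√(LC).
Step 2 — ω₀ = 1/√(0.00171·2.13e-07) = 5.24e+04 rad/s.
Step 3 — f₀ = ω₀/(2π) = 8339 Hz.
Step 4 — Series Q: Q = ω₀L/R = 5.24e+04·0.00171/204 = 0.4392.
Step 5 — 3dB bandwidth: Δω = ω₀/Q = 1.193e+05 rad/s; BW = Δω/(2π) = 1.899e+04 Hz.

(a) f₀ = 8339 Hz  (b) Q = 0.4392  (c) BW = 1.899e+04 Hz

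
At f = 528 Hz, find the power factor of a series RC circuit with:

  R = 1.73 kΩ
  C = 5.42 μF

Step 1 — Angular frequency: ω = 2π·f = 2π·528 = 3318 rad/s.
Step 2 — Component impedances:
  R: Z = R = 1730 Ω
  C: Z = 1/(jωC) = -j/(ω·C) = 0 - j55.61 Ω
Step 3 — Series combination: Z_total = R + C = 1730 - j55.61 Ω = 1731∠-1.8° Ω.
Step 4 — Power factor: PF = cos(φ) = Re(Z)/|Z| = 1730/1730.9 = 0.9995.
Step 5 — Type: Im(Z) = -55.61 ⇒ leading (phase φ = -1.8°).

PF = 0.9995 (leading, φ = -1.8°)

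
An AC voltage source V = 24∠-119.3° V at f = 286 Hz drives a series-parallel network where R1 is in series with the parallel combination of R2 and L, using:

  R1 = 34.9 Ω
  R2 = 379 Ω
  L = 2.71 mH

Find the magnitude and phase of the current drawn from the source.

Step 1 — Angular frequency: ω = 2π·f = 2π·286 = 1797 rad/s.
Step 2 — Component impedances:
  R1: Z = R = 34.9 Ω
  R2: Z = R = 379 Ω
  L: Z = jωL = j·1797·0.00271 = 0 + j4.87 Ω
Step 3 — Parallel branch: R2 || L = 1/(1/R2 + 1/L) = 0.06256 + j4.869 Ω.
Step 4 — Series with R1: Z_total = R1 + (R2 || L) = 34.96 + j4.869 Ω = 35.3∠7.9° Ω.
Step 5 — Source phasor: V = 24∠-119.3° V = -11.75 - j20.93 V.
Step 6 — Ohm's law: I = V / Z_total = (-11.75 - j20.93) / (34.96 + j4.869) = -0.4113 - j0.5413 A.
Step 7 — Convert to polar: |I| = 0.6799 A, ∠I = -127.2°.

I = 0.6799∠-127.2° A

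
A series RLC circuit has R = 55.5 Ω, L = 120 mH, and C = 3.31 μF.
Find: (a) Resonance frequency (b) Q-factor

Step 1 — Resonance condition Im(Z)=0 gives ω₀ = 1/√(LC).
Step 2 — ω₀ = 1/√(0.12·3.31e-06) = 1587 rad/s.
Step 3 — f₀ = ω₀/(2π) = 252.5 Hz.
Step 4 — Series Q: Q = ω₀L/R = 1587·0.12/55.5 = 3.431.

(a) f₀ = 252.5 Hz  (b) Q = 3.431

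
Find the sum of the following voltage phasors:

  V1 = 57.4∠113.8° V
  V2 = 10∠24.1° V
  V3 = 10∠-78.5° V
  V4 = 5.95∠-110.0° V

Step 1 — Convert each phasor to rectangular form:
  V1 = 57.4·(cos(113.8°) + j·sin(113.8°)) = -23.16 + j52.52 V
  V2 = 10·(cos(24.1°) + j·sin(24.1°)) = 9.128 + j4.083 V
  V3 = 10·(cos(-78.5°) + j·sin(-78.5°)) = 1.994 - j9.799 V
  V4 = 5.95·(cos(-110.0°) + j·sin(-110.0°)) = -2.035 - j5.591 V
Step 2 — Sum components: V_total = -14.08 + j41.21 V.
Step 3 — Convert to polar: |V_total| = 43.55 V, ∠V_total = 108.9°.

V_total = 43.55∠108.9° V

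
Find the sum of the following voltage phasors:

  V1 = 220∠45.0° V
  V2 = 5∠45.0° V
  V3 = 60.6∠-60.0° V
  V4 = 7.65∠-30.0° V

Step 1 — Convert each phasor to rectangular form:
  V1 = 220·(cos(45.0°) + j·sin(45.0°)) = 155.6 + j155.6 V
  V2 = 5·(cos(45.0°) + j·sin(45.0°)) = 3.536 + j3.536 V
  V3 = 60.6·(cos(-60.0°) + j·sin(-60.0°)) = 30.3 - j52.48 V
  V4 = 7.65·(cos(-30.0°) + j·sin(-30.0°)) = 6.625 - j3.825 V
Step 2 — Sum components: V_total = 196 + j102.8 V.
Step 3 — Convert to polar: |V_total| = 221.3 V, ∠V_total = 27.7°.

V_total = 221.3∠27.7° V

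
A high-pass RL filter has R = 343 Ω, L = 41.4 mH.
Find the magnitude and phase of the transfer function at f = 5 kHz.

Step 1 — Angular frequency: ω = 2π·5000 = 3.142e+04 rad/s.
Step 2 — Transfer function: H(jω) = jωL/(R + jωL).
Step 3 — Numerator jωL = j·1301; denominator R + jωL = 343 + j1301.
Step 4 — H = 0.935 + j0.2466.
Step 5 — Magnitude: |H| = 0.9669 (-0.3 dB); phase: φ = 14.8°.

|H| = 0.9669 (-0.3 dB), φ = 14.8°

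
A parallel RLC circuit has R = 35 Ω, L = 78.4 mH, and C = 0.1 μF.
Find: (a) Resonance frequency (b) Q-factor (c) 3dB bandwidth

Step 1 — Resonance: ω₀ = 1/√(LC) = 1/√(0.0784·1e-07) = 1.129e+04 rad/s.
Step 2 — f₀ = ω₀/(2π) = 1797 Hz.
Step 3 — Parallel Q: Q = R/(ω₀L) = 35/(1.129e+04·0.0784) = 0.03953.
Step 4 — Bandwidth: Δω = ω₀/Q = 2.857e+05 rad/s; BW = Δω/(2π) = 4.547e+04 Hz.

(a) f₀ = 1797 Hz  (b) Q = 0.03953  (c) BW = 4.547e+04 Hz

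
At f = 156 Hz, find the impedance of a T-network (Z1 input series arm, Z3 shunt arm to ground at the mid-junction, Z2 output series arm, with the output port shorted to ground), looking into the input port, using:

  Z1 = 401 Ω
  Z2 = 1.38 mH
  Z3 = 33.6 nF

Step 1 — Angular frequency: ω = 2π·f = 2π·156 = 980.2 rad/s.
Step 2 — Component impedances:
  Z1: Z = R = 401 Ω
  Z2: Z = jωL = j·980.2·0.00138 = 0 + j1.353 Ω
  Z3: Z = 1/(jωC) = -j/(ω·C) = 0 - j3.036e+04 Ω
Step 3 — With the output port shorted to ground, the output series arm Z2 runs from the junction to ground; the shunt arm Z3 also runs from the junction to ground. They appear in parallel: Z3 || Z2 = 0 + j1.353 Ω.
Step 4 — Series with input arm Z1: Z_in = Z1 + (Z3 || Z2) = 401 + j1.353 Ω = 401∠0.2° Ω.

Z = 401 + j1.353 Ω = 401∠0.2° Ω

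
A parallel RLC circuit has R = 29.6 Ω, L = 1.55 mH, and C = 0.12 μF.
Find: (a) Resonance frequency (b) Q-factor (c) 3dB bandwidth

Step 1 — Resonance: ω₀ = 1/√(LC) = 1/√(0.00155·1.2e-07) = 7.332e+04 rad/s.
Step 2 — f₀ = ω₀/(2π) = 1.167e+04 Hz.
Step 3 — Parallel Q: Q = R/(ω₀L) = 29.6/(7.332e+04·0.00155) = 0.2604.
Step 4 — Bandwidth: Δω = ω₀/Q = 2.815e+05 rad/s; BW = Δω/(2π) = 4.481e+04 Hz.

(a) f₀ = 1.167e+04 Hz  (b) Q = 0.2604  (c) BW = 4.481e+04 Hz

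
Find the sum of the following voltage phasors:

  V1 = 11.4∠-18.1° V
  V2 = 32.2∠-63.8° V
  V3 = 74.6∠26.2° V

Step 1 — Convert each phasor to rectangular form:
  V1 = 11.4·(cos(-18.1°) + j·sin(-18.1°)) = 10.84 - j3.542 V
  V2 = 32.2·(cos(-63.8°) + j·sin(-63.8°)) = 14.22 - j28.89 V
  V3 = 74.6·(cos(26.2°) + j·sin(26.2°)) = 66.94 + j32.94 V
Step 2 — Sum components: V_total = 91.99 + j0.5029 V.
Step 3 — Convert to polar: |V_total| = 91.99 V, ∠V_total = 0.3°.

V_total = 91.99∠0.3° V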